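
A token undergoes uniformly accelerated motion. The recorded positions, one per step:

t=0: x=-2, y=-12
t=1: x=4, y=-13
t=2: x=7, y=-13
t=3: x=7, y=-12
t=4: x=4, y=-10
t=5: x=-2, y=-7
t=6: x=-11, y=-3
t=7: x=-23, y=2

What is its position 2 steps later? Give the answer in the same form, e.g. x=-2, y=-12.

Taking differences between consecutive positions: (+6, -1), (+3, +0), (+0, +1), (-3, +2), (-6, +3), (-9, +4), (-12, +5). These grow by (-3, +1) each step.
step 8: x=-23, y=2 + (-15, +6) → x=-38, y=8
step 9: x=-38, y=8 + (-18, +7) → x=-56, y=15

x=-56, y=15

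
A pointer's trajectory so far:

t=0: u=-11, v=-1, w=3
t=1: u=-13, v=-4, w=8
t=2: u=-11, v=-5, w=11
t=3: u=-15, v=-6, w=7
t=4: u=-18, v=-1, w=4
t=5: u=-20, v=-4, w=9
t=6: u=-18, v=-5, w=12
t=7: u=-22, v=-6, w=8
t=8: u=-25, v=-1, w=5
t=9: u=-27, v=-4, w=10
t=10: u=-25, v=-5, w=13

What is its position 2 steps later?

u=-32, v=-1, w=6

The moves between consecutive positions are (-2, -3, +5), (+2, -1, +3), (-4, -1, -4), (-3, +5, -3), (-2, -3, +5), (+2, -1, +3), (-4, -1, -4), (-3, +5, -3), (-2, -3, +5), (+2, -1, +3); they repeat the 4-cycle [(-2, -3, +5), (+2, -1, +3), (-4, -1, -4), (-3, +5, -3)].
step 11: apply (-4, -1, -4) → u=-29, v=-6, w=9
step 12: apply (-3, +5, -3) → u=-32, v=-1, w=6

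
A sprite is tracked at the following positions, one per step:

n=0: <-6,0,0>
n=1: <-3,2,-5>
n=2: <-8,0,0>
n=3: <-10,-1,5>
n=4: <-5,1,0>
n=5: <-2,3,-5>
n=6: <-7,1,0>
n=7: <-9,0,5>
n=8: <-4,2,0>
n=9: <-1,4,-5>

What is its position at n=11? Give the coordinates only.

<-8,1,5>

Differencing gives <+3,+2,-5>, <-5,-2,+5>, <-2,-1,+5>, <+5,+2,-5>, <+3,+2,-5>, <-5,-2,+5>, <-2,-1,+5>, <+5,+2,-5>, <+3,+2,-5>. This is the pattern <+3,+2,-5>, <-5,-2,+5>, <-2,-1,+5>, <+5,+2,-5> repeated.
step 10: apply <-5,-2,+5> → <-6,2,0>
step 11: apply <-2,-1,+5> → <-8,1,5>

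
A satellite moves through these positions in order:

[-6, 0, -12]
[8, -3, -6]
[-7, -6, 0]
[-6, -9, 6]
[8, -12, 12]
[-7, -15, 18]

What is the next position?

[-6, -18, 24]

The first coordinate repeats the cycle [-6, 8, -7] with period 3; step 6 mod 3 = 0, giving -6.
The second coordinate changes by -3 each step, so at step 6 it is 0 + 6·(-3) = -18.
The third coordinate changes by +6 each step, so at step 6 it is -12 + 6·(6) = 24.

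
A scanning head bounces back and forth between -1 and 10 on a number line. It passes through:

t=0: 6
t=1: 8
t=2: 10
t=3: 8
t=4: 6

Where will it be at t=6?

2

The value reflects between -1 and 10, moving 2 per step.
  step 5: 6 → 4
  step 6: 4 → 2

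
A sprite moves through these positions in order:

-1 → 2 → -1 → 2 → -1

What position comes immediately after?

Consecutive displacements +3, -3, +3, -3 scale by a factor of -1 each step.
step 5: -1 + 3 → 2

2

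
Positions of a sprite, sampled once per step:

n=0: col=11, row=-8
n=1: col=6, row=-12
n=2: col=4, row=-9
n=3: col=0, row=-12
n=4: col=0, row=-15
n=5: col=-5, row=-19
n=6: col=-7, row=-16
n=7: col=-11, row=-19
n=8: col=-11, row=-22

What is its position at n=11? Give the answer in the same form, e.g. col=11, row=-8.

Step-to-step displacements: (-5,-4), (-2,+3), (-4,-3), (+0,-3), (-5,-4), (-2,+3), (-4,-3), (+0,-3) — a repeating cycle of length 4.
step 9: apply (-5,-4) → col=-16, row=-26
step 10: apply (-2,+3) → col=-18, row=-23
step 11: apply (-4,-3) → col=-22, row=-26

col=-22, row=-26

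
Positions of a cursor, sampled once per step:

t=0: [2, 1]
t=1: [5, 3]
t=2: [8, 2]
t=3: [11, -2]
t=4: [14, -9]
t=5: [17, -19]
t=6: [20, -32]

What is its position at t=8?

First differences are [+3, +2], [+3, -1], [+3, -4], [+3, -7], [+3, -10], [+3, -13]; their common second difference is [+0, -3] (constant acceleration).
step 7: [20, -32] + [+3, -16] → [23, -48]
step 8: [23, -48] + [+3, -19] → [26, -67]

[26, -67]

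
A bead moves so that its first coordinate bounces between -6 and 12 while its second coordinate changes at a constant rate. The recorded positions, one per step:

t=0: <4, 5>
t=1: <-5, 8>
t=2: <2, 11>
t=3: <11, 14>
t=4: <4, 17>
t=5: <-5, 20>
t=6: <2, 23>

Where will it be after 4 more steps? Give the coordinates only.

The first coordinate travels 9 per step and bounces off the walls at -6 and 12.
  step 7: 2 → 11
  step 8: 11 → 4
  step 9: 4 → -5
  step 10: -5 → 2
The second coordinate changes by +3 each step: at step 10 it is 35.

<2, 35>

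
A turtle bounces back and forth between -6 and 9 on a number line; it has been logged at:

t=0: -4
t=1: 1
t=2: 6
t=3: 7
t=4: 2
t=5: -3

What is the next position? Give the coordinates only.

The value reflects between -6 and 9, moving 5 per step.
  step 6: -3 → -4

-4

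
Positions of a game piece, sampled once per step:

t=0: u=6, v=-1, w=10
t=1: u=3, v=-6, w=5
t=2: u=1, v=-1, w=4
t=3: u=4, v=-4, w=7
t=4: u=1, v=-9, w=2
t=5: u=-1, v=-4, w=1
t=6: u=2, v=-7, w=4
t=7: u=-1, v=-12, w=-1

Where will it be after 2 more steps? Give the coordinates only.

Step-to-step displacements: (-3, -5, -5), (-2, +5, -1), (+3, -3, +3), (-3, -5, -5), (-2, +5, -1), (+3, -3, +3), (-3, -5, -5) — a repeating cycle of length 3.
step 8: apply (-2, +5, -1) → u=-3, v=-7, w=-2
step 9: apply (+3, -3, +3) → u=0, v=-10, w=1

u=0, v=-10, w=1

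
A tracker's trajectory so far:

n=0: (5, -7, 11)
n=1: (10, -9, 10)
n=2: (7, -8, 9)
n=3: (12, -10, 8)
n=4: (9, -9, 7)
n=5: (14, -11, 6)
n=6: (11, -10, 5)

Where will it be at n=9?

Differencing gives (+5, -2, -1), (-3, +1, -1), (+5, -2, -1), (-3, +1, -1), (+5, -2, -1), (-3, +1, -1). This is the pattern (+5, -2, -1), (-3, +1, -1) repeated.
step 7: apply (+5, -2, -1) → (16, -12, 4)
step 8: apply (-3, +1, -1) → (13, -11, 3)
step 9: apply (+5, -2, -1) → (18, -13, 2)

(18, -13, 2)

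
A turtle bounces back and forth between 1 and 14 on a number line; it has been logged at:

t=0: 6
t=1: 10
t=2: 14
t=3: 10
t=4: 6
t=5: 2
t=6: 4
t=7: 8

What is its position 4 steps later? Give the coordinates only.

4

The value reflects between 1 and 14, moving 4 per step.
  step 8: 8 → 12
  step 9: 12 → 12
  step 10: 12 → 8
  step 11: 8 → 4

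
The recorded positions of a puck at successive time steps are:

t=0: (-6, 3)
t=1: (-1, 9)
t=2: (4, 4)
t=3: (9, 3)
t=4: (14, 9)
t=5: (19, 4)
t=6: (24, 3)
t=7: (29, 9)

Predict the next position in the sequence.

(34, 4)

The first coordinate changes by +5 each step, so at step 8 it is -6 + 8·(5) = 34.
The second coordinate repeats the cycle [3, 9, 4] with period 3; step 8 mod 3 = 2, giving 4.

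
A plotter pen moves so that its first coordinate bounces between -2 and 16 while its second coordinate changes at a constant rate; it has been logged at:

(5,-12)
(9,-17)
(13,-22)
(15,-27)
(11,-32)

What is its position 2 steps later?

(3,-42)

The first coordinate reflects between -2 and 16, moving 4 per step.
  step 5: 11 → 7
  step 6: 7 → 3
The second coordinate changes by -5 each step: at step 6 it is -42.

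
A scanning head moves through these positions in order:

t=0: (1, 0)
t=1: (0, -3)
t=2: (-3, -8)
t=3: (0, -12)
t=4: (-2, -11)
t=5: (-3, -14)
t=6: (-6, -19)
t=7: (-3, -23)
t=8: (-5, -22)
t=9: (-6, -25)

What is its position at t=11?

(-6, -34)

Differencing gives (-1, -3), (-3, -5), (+3, -4), (-2, +1), (-1, -3), (-3, -5), (+3, -4), (-2, +1), (-1, -3). This is the pattern (-1, -3), (-3, -5), (+3, -4), (-2, +1) repeated.
step 10: apply (-3, -5) → (-9, -30)
step 11: apply (+3, -4) → (-6, -34)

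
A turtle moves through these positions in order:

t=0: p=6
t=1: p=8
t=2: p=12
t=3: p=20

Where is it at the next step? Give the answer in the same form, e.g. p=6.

p=36

Consecutive displacements +2, +4, +8 scale by a factor of 2 each step.
step 4: 20 + 16 → p=36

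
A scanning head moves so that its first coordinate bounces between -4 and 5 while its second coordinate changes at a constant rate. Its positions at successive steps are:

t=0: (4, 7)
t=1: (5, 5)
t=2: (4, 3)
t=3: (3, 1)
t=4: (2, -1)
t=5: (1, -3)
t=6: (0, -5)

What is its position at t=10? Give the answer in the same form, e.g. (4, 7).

(-4, -13)

The first coordinate reflects between -4 and 5, moving 1 per step.
  step 7: 0 → -1
  step 8: -1 → -2
  step 9: -2 → -3
  step 10: -3 → -4
The second coordinate changes by -2 each step: at step 10 it is -13.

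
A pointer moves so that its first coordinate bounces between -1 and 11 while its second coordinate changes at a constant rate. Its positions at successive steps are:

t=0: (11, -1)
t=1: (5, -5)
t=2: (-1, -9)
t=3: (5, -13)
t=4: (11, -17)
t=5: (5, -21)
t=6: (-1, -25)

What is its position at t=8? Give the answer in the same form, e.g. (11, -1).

The first coordinate reflects between -1 and 11, moving 6 per step.
  step 7: -1 → 5
  step 8: 5 → 11
The second coordinate changes by -4 each step: at step 8 it is -33.

(11, -33)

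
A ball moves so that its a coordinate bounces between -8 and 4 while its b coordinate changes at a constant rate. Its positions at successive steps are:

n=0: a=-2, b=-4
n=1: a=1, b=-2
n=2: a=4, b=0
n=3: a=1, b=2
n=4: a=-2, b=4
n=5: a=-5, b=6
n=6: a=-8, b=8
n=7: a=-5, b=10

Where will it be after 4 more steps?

The a coordinate travels 3 per step and bounces off the walls at -8 and 4.
  step 8: -5 → -2
  step 9: -2 → 1
  step 10: 1 → 4
  step 11: 4 → 1
The b coordinate changes by +2 each step: at step 11 it is 18.

a=1, b=18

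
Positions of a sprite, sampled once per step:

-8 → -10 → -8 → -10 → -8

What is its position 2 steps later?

Step-to-step displacements: -2, +2, -2, +2; each is -1× the previous.
step 5: -8 − 2 → -10
step 6: -10 + 2 → -8

-8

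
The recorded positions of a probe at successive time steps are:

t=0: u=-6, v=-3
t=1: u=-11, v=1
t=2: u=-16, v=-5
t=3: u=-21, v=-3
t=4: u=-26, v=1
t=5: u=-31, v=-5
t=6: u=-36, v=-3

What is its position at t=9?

The u coordinate changes by -5 each step, so at step 9 it is -6 + 9·(-5) = -51.
The v coordinate repeats the cycle [-3, 1, -5] with period 3; step 9 mod 3 = 0, giving -3.

u=-51, v=-3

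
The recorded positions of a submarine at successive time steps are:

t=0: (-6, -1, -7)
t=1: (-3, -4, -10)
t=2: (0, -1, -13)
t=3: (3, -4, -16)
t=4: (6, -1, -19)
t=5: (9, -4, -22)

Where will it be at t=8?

(18, -1, -31)

The first coordinate changes by +3 each step, so at step 8 it is -6 + 8·(3) = 18.
The second coordinate repeats the cycle [-1, -4] with period 2; step 8 mod 2 = 0, giving -1.
The third coordinate changes by -3 each step, so at step 8 it is -7 + 8·(-3) = -31.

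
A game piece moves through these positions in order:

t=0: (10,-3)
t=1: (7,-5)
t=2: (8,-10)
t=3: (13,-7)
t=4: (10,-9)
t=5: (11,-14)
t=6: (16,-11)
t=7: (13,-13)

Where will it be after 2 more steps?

(19,-15)

Differencing gives (-3,-2), (+1,-5), (+5,+3), (-3,-2), (+1,-5), (+5,+3), (-3,-2). This is the pattern (-3,-2), (+1,-5), (+5,+3) repeated.
step 8: apply (+1,-5) → (14,-18)
step 9: apply (+5,+3) → (19,-15)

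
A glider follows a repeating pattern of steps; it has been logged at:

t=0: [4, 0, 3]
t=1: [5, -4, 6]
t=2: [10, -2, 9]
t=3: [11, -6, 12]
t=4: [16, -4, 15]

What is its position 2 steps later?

[22, -6, 21]

Differencing gives [+1, -4, +3], [+5, +2, +3], [+1, -4, +3], [+5, +2, +3]. This is the pattern [+1, -4, +3], [+5, +2, +3] repeated.
step 5: apply [+1, -4, +3] → [17, -8, 18]
step 6: apply [+5, +2, +3] → [22, -6, 21]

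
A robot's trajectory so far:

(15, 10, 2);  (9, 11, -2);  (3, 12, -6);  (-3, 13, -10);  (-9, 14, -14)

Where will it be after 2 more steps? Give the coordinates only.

(-21, 16, -22)

Constant displacement of (-6, +1, -4) per step.
step 5: (-9, 14, -14) + (-6, +1, -4) → (-15, 15, -18)
step 6: (-15, 15, -18) + (-6, +1, -4) → (-21, 16, -22)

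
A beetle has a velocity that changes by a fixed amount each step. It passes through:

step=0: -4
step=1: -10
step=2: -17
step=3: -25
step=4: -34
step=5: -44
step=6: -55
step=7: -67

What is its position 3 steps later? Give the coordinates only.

-109

First differences are -6, -7, -8, -9, -10, -11, -12; their common second difference is -1 (constant acceleration).
step 8: -67 − 13 → -80
step 9: -80 − 14 → -94
step 10: -94 − 15 → -109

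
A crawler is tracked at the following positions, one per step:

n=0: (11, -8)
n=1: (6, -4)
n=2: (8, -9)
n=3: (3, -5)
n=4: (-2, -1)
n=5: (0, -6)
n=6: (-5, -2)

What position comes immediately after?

Differencing gives (-5, +4), (+2, -5), (-5, +4), (-5, +4), (+2, -5), (-5, +4). This is the pattern (-5, +4), (+2, -5), (-5, +4) repeated.
step 7: apply (-5, +4) → (-10, 2)

(-10, 2)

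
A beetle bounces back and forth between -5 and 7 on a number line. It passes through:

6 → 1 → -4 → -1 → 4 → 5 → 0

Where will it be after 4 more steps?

The value reflects between -5 and 7, moving 5 per step.
  step 7: 0 → -5
  step 8: -5 → 0
  step 9: 0 → 5
  step 10: 5 → 4

4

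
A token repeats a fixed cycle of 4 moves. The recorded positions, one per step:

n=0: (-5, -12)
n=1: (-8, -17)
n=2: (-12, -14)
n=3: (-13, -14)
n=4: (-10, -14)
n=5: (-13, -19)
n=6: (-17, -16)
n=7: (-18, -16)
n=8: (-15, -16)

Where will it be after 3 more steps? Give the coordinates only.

Step-to-step displacements: (-3, -5), (-4, +3), (-1, +0), (+3, +0), (-3, -5), (-4, +3), (-1, +0), (+3, +0) — a repeating cycle of length 4.
step 9: apply (-3, -5) → (-18, -21)
step 10: apply (-4, +3) → (-22, -18)
step 11: apply (-1, +0) → (-23, -18)

(-23, -18)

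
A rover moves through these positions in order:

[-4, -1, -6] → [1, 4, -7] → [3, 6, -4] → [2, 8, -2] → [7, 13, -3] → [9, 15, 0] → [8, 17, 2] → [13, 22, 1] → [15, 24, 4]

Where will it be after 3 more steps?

Differencing gives [+5, +5, -1], [+2, +2, +3], [-1, +2, +2], [+5, +5, -1], [+2, +2, +3], [-1, +2, +2], [+5, +5, -1], [+2, +2, +3]. This is the pattern [+5, +5, -1], [+2, +2, +3], [-1, +2, +2] repeated.
step 9: apply [-1, +2, +2] → [14, 26, 6]
step 10: apply [+5, +5, -1] → [19, 31, 5]
step 11: apply [+2, +2, +3] → [21, 33, 8]

[21, 33, 8]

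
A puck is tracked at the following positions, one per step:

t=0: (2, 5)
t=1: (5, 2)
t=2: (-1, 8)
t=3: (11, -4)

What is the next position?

(-13, 20)

The jumps are (+3, -3), (-6, +6), (+12, -12) — a geometric progression with ratio -2.
step 4: (11, -4) + (-24, +24) → (-13, 20)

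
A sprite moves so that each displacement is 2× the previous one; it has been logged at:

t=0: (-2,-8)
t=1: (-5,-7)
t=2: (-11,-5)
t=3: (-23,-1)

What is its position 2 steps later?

(-95,23)

Step-to-step displacements: (-3,+1), (-6,+2), (-12,+4); each is 2× the previous.
step 4: (-23,-1) + (-24,+8) → (-47,7)
step 5: (-47,7) + (-48,+16) → (-95,23)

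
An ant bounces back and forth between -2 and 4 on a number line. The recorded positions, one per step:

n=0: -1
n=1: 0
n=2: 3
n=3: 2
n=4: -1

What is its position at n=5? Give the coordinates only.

The value reflects between -2 and 4, moving 3 per step.
  step 5: -1 → 0

0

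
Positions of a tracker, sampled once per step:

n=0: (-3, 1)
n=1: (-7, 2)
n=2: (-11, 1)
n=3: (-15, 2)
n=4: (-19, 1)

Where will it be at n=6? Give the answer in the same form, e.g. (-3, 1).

(-27, 1)

First: linear, -4 per step → -27 at step 6.
Second: cycles through 1, 2 every 2 steps. Step 6 lands at position 0 of the cycle → 1.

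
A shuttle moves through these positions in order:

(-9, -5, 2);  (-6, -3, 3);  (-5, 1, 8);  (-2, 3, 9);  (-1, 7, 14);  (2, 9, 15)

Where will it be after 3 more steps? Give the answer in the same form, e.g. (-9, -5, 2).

(7, 19, 26)

The moves between consecutive positions are (+3, +2, +1), (+1, +4, +5), (+3, +2, +1), (+1, +4, +5), (+3, +2, +1); they repeat the 2-cycle [(+3, +2, +1), (+1, +4, +5)].
step 6: apply (+1, +4, +5) → (3, 13, 20)
step 7: apply (+3, +2, +1) → (6, 15, 21)
step 8: apply (+1, +4, +5) → (7, 19, 26)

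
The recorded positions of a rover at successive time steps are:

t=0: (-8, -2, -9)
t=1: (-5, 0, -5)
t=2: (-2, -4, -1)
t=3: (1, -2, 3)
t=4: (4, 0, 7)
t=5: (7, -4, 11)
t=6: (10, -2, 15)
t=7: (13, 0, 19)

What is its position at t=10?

(22, 0, 31)

The first coordinate changes by +3 each step, so at step 10 it is -8 + 10·(3) = 22.
The second coordinate repeats the cycle [-2, 0, -4] with period 3; step 10 mod 3 = 1, giving 0.
The third coordinate changes by +4 each step, so at step 10 it is -9 + 10·(4) = 31.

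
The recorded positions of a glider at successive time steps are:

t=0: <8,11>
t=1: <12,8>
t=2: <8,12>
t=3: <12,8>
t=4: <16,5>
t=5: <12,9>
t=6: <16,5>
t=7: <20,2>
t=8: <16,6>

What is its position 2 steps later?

<24,-1>

Step-to-step displacements: <+4,-3>, <-4,+4>, <+4,-4>, <+4,-3>, <-4,+4>, <+4,-4>, <+4,-3>, <-4,+4> — a repeating cycle of length 3.
step 9: apply <+4,-4> → <20,2>
step 10: apply <+4,-3> → <24,-1>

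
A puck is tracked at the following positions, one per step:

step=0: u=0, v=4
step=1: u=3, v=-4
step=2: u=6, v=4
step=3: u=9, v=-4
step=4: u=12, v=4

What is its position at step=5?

u=15, v=-4

U: linear, +3 per step → 15 at step 5.
V: cycles through 4, -4 every 2 steps. Step 5 lands at position 1 of the cycle → -4.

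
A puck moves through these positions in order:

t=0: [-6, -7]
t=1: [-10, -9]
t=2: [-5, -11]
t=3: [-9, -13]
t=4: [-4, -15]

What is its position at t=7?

[-7, -21]

Step-to-step displacements: [-4, -2], [+5, -2], [-4, -2], [+5, -2] — a repeating cycle of length 2.
step 5: apply [-4, -2] → [-8, -17]
step 6: apply [+5, -2] → [-3, -19]
step 7: apply [-4, -2] → [-7, -21]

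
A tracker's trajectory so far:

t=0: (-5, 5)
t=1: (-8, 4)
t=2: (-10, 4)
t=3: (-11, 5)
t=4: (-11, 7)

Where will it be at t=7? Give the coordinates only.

Taking differences between consecutive positions: (-3, -1), (-2, +0), (-1, +1), (+0, +2). These grow by (+1, +1) each step.
step 5: (-11, 7) + (+1, +3) → (-10, 10)
step 6: (-10, 10) + (+2, +4) → (-8, 14)
step 7: (-8, 14) + (+3, +5) → (-5, 19)

(-5, 19)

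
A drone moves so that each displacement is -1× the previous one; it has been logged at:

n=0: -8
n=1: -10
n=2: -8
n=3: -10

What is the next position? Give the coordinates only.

-8

The jumps are -2, +2, -2 — a geometric progression with ratio -1.
step 4: -10 + 2 → -8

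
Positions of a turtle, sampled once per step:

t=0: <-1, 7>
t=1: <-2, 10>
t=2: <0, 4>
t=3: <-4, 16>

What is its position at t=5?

Consecutive displacements <-1, +3>, <+2, -6>, <-4, +12> scale by a factor of -2 each step.
step 4: <-4, 16> + <+8, -24> → <4, -8>
step 5: <4, -8> + <-16, +48> → <-12, 40>

<-12, 40>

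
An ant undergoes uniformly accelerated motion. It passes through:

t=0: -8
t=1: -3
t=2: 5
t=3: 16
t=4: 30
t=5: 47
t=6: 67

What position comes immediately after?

Taking differences between consecutive positions: +5, +8, +11, +14, +17, +20. These grow by +3 each step.
step 7: 67 + 23 → 90

90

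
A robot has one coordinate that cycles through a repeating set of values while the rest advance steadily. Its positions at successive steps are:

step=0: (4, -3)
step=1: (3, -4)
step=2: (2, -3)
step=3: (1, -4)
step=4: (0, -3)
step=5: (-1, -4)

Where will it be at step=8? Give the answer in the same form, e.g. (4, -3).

(-4, -3)

The first coordinate changes by -1 each step, so at step 8 it is 4 + 8·(-1) = -4.
The second coordinate repeats the cycle [-3, -4] with period 2; step 8 mod 2 = 0, giving -3.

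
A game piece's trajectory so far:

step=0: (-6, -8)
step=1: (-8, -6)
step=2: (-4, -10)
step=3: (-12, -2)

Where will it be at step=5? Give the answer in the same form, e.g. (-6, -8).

Step-to-step displacements: (-2, +2), (+4, -4), (-8, +8); each is -2× the previous.
step 4: (-12, -2) + (+16, -16) → (4, -18)
step 5: (4, -18) + (-32, +32) → (-28, 14)

(-28, 14)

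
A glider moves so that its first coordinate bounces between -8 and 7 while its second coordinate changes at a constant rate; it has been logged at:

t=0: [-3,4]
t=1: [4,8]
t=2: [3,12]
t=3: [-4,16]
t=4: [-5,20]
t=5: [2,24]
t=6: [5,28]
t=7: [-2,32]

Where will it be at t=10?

[7,44]

The first coordinate travels 7 per step and bounces off the walls at -8 and 7.
  step 8: -2 → -7
  step 9: -7 → 0
  step 10: 0 → 7
The second coordinate changes by +4 each step: at step 10 it is 44.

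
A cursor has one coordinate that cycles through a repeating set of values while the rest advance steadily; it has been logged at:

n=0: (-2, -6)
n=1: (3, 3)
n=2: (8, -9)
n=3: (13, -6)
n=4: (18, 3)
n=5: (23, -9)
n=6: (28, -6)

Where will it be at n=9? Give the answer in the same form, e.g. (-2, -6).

(43, -6)

The first coordinate changes by +5 each step, so at step 9 it is -2 + 9·(5) = 43.
The second coordinate repeats the cycle [-6, 3, -9] with period 3; step 9 mod 3 = 0, giving -6.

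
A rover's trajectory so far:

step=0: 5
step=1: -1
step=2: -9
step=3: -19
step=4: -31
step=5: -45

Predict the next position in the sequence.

-61

Successive displacements: -6, -8, -10, -12, -14 — each changes by -2.
step 6: -45 − 16 → -61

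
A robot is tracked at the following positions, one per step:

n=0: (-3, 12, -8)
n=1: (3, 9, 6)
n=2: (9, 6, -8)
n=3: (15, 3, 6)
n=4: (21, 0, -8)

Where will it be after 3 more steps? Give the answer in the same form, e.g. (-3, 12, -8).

The first coordinate changes by +6 each step, so at step 7 it is -3 + 7·(6) = 39.
The second coordinate changes by -3 each step, so at step 7 it is 12 + 7·(-3) = -9.
The third coordinate repeats the cycle [-8, 6] with period 2; step 7 mod 2 = 1, giving 6.

(39, -9, 6)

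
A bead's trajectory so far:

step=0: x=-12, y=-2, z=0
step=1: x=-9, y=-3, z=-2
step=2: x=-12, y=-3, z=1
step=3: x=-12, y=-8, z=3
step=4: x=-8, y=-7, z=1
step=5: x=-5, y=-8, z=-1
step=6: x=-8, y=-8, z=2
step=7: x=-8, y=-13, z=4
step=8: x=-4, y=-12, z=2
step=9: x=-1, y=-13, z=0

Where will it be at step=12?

Differencing gives (+3, -1, -2), (-3, +0, +3), (+0, -5, +2), (+4, +1, -2), (+3, -1, -2), (-3, +0, +3), (+0, -5, +2), (+4, +1, -2), (+3, -1, -2). This is the pattern (+3, -1, -2), (-3, +0, +3), (+0, -5, +2), (+4, +1, -2) repeated.
step 10: apply (-3, +0, +3) → x=-4, y=-13, z=3
step 11: apply (+0, -5, +2) → x=-4, y=-18, z=5
step 12: apply (+4, +1, -2) → x=0, y=-17, z=3

x=0, y=-17, z=3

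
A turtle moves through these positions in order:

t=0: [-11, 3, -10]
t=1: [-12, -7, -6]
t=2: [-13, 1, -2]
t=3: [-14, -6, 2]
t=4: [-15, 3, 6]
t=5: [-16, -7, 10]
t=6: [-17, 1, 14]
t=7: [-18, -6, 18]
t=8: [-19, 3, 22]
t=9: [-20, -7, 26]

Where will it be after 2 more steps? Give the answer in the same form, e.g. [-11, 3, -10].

[-22, -6, 34]

The first coordinate changes by -1 each step, so at step 11 it is -11 + 11·(-1) = -22.
The second coordinate repeats the cycle [3, -7, 1, -6] with period 4; step 11 mod 4 = 3, giving -6.
The third coordinate changes by +4 each step, so at step 11 it is -10 + 11·(4) = 34.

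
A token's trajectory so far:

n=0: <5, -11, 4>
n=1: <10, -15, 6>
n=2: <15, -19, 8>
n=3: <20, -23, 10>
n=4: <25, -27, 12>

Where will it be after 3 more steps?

<40, -39, 18>

Each step adds <+5, -4, +2> to the position.
step 5: <25, -27, 12> + <+5, -4, +2> → <30, -31, 14>
step 6: <30, -31, 14> + <+5, -4, +2> → <35, -35, 16>
step 7: <35, -35, 16> + <+5, -4, +2> → <40, -39, 18>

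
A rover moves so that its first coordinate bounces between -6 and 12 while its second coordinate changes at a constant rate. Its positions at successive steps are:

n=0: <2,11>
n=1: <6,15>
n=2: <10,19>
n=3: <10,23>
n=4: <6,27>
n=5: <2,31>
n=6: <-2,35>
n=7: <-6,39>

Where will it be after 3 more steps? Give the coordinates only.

The first coordinate travels 4 per step and bounces off the walls at -6 and 12.
  step 8: -6 → -2
  step 9: -2 → 2
  step 10: 2 → 6
The second coordinate changes by +4 each step: at step 10 it is 51.

<6,51>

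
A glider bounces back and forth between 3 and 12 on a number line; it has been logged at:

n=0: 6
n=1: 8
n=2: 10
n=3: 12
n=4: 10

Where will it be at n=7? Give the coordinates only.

4

The value travels 2 per step and bounces off the walls at 3 and 12.
  step 5: 10 → 8
  step 6: 8 → 6
  step 7: 6 → 4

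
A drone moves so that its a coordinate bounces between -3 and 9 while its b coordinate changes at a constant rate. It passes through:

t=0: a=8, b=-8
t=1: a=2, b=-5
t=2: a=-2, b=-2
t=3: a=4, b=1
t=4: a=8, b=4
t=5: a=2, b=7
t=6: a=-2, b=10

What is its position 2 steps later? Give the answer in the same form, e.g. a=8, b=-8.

The a coordinate reflects between -3 and 9, moving 6 per step.
  step 7: -2 → 4
  step 8: 4 → 8
The b coordinate changes by +3 each step: at step 8 it is 16.

a=8, b=16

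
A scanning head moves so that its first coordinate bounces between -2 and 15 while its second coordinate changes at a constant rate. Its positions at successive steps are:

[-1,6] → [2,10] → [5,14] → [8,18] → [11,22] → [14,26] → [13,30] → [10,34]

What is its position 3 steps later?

[1,46]

The first coordinate travels 3 per step and bounces off the walls at -2 and 15.
  step 8: 10 → 7
  step 9: 7 → 4
  step 10: 4 → 1
The second coordinate changes by +4 each step: at step 10 it is 46.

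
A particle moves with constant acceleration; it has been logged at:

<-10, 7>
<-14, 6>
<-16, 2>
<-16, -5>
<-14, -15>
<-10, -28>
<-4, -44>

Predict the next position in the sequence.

<4, -63>

Taking differences between consecutive positions: <-4, -1>, <-2, -4>, <+0, -7>, <+2, -10>, <+4, -13>, <+6, -16>. These grow by <+2, -3> each step.
step 7: <-4, -44> + <+8, -19> → <4, -63>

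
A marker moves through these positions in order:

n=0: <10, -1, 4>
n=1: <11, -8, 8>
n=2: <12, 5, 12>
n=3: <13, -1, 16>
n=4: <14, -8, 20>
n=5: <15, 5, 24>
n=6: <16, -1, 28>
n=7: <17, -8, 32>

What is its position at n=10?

<20, -8, 44>

First: linear, +1 per step → 20 at step 10.
Second: cycles through -1, -8, 5 every 3 steps. Step 10 lands at position 1 of the cycle → -8.
Third: linear, +4 per step → 44 at step 10.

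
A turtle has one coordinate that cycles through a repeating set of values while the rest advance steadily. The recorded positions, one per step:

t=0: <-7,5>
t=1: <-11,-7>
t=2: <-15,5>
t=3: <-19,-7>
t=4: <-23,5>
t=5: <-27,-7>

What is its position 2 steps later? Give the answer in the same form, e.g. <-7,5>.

<-35,-7>

The first coordinate changes by -4 each step, so at step 7 it is -7 + 7·(-4) = -35.
The second coordinate repeats the cycle [5, -7] with period 2; step 7 mod 2 = 1, giving -7.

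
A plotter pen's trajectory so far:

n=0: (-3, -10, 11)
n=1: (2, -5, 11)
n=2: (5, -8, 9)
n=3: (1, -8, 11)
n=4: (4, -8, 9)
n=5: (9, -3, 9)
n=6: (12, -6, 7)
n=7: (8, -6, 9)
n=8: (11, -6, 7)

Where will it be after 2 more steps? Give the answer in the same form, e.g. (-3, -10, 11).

Differencing gives (+5, +5, +0), (+3, -3, -2), (-4, +0, +2), (+3, +0, -2), (+5, +5, +0), (+3, -3, -2), (-4, +0, +2), (+3, +0, -2). This is the pattern (+5, +5, +0), (+3, -3, -2), (-4, +0, +2), (+3, +0, -2) repeated.
step 9: apply (+5, +5, +0) → (16, -1, 7)
step 10: apply (+3, -3, -2) → (19, -4, 5)

(19, -4, 5)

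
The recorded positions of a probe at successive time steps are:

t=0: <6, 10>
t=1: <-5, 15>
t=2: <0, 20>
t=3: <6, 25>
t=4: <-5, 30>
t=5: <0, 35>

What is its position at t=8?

First: cycles through 6, -5, 0 every 3 steps. Step 8 lands at position 2 of the cycle → 0.
Second: linear, +5 per step → 50 at step 8.

<0, 50>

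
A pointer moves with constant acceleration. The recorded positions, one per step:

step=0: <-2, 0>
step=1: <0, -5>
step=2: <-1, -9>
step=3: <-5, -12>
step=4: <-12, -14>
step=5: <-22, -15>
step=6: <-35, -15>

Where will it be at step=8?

First differences are <+2, -5>, <-1, -4>, <-4, -3>, <-7, -2>, <-10, -1>, <-13, +0>; their common second difference is <-3, +1> (constant acceleration).
step 7: <-35, -15> + <-16, +1> → <-51, -14>
step 8: <-51, -14> + <-19, +2> → <-70, -12>

<-70, -12>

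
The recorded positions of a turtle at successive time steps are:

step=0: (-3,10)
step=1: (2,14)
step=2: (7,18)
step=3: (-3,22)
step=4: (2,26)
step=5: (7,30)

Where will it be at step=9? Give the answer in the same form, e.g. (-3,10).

(-3,46)

The first coordinate repeats the cycle [-3, 2, 7] with period 3; step 9 mod 3 = 0, giving -3.
The second coordinate changes by +4 each step, so at step 9 it is 10 + 9·(4) = 46.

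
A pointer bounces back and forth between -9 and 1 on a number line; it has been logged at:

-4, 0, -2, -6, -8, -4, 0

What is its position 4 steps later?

The value reflects between -9 and 1, moving 4 per step.
  step 7: 0 → -2
  step 8: -2 → -6
  step 9: -6 → -8
  step 10: -8 → -4

-4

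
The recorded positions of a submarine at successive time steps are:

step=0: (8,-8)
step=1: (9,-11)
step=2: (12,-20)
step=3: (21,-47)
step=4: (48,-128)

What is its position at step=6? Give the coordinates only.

The jumps are (+1,-3), (+3,-9), (+9,-27), (+27,-81) — a geometric progression with ratio 3.
step 5: (48,-128) + (+81,-243) → (129,-371)
step 6: (129,-371) + (+243,-729) → (372,-1100)

(372,-1100)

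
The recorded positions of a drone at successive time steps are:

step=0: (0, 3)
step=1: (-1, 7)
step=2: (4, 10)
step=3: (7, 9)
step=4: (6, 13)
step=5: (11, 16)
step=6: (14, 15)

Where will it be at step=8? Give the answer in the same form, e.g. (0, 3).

(18, 22)

Differencing gives (-1, +4), (+5, +3), (+3, -1), (-1, +4), (+5, +3), (+3, -1). This is the pattern (-1, +4), (+5, +3), (+3, -1) repeated.
step 7: apply (-1, +4) → (13, 19)
step 8: apply (+5, +3) → (18, 22)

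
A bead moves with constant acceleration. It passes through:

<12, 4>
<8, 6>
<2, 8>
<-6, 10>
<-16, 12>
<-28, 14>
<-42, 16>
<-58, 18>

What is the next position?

<-76, 20>

First differences are <-4, +2>, <-6, +2>, <-8, +2>, <-10, +2>, <-12, +2>, <-14, +2>, <-16, +2>; their common second difference is <-2, +0> (constant acceleration).
step 8: <-58, 18> + <-18, +2> → <-76, 20>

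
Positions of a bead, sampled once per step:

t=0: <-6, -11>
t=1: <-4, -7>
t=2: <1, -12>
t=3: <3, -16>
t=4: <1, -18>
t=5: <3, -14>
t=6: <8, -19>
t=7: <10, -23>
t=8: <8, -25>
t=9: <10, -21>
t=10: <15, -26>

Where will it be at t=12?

The moves between consecutive positions are <+2, +4>, <+5, -5>, <+2, -4>, <-2, -2>, <+2, +4>, <+5, -5>, <+2, -4>, <-2, -2>, <+2, +4>, <+5, -5>; they repeat the 4-cycle [<+2, +4>, <+5, -5>, <+2, -4>, <-2, -2>].
step 11: apply <+2, -4> → <17, -30>
step 12: apply <-2, -2> → <15, -32>

<15, -32>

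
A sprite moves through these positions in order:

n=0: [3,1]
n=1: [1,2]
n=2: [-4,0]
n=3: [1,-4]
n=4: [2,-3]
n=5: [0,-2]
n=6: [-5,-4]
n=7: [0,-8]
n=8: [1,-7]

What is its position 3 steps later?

Differencing gives [-2,+1], [-5,-2], [+5,-4], [+1,+1], [-2,+1], [-5,-2], [+5,-4], [+1,+1]. This is the pattern [-2,+1], [-5,-2], [+5,-4], [+1,+1] repeated.
step 9: apply [-2,+1] → [-1,-6]
step 10: apply [-5,-2] → [-6,-8]
step 11: apply [+5,-4] → [-1,-12]

[-1,-12]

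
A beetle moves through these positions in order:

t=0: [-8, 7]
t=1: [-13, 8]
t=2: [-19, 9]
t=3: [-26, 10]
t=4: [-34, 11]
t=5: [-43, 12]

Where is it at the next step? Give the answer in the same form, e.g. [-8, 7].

[-53, 13]

Successive displacements: [-5, +1], [-6, +1], [-7, +1], [-8, +1], [-9, +1] — each changes by [-1, +0].
step 6: [-43, 12] + [-10, +1] → [-53, 13]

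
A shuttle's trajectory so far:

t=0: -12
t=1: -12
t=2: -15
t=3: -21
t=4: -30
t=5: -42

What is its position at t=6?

Successive displacements: +0, -3, -6, -9, -12 — each changes by -3.
step 6: -42 − 15 → -57

-57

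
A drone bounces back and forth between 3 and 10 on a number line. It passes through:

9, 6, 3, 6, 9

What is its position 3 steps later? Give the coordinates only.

The value reflects between 3 and 10, moving 3 per step.
  step 5: 9 → 8
  step 6: 8 → 5
  step 7: 5 → 4

4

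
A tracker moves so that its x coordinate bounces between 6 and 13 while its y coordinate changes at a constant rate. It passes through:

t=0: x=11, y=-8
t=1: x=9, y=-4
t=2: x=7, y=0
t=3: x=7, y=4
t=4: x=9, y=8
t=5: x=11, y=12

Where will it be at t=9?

x=7, y=28

The x coordinate travels 2 per step and bounces off the walls at 6 and 13.
  step 6: 11 → 13
  step 7: 13 → 11
  step 8: 11 → 9
  step 9: 9 → 7
The y coordinate changes by +4 each step: at step 9 it is 28.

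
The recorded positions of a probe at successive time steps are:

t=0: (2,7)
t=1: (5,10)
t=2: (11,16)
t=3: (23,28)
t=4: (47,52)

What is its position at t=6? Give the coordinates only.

(191,196)

The jumps are (+3,+3), (+6,+6), (+12,+12), (+24,+24) — a geometric progression with ratio 2.
step 5: (47,52) + (+48,+48) → (95,100)
step 6: (95,100) + (+96,+96) → (191,196)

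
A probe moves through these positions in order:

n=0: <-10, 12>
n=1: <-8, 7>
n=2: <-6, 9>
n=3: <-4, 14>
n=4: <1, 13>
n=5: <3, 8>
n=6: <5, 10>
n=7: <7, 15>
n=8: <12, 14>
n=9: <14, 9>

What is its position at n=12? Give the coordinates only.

Step-to-step displacements: <+2, -5>, <+2, +2>, <+2, +5>, <+5, -1>, <+2, -5>, <+2, +2>, <+2, +5>, <+5, -1>, <+2, -5> — a repeating cycle of length 4.
step 10: apply <+2, +2> → <16, 11>
step 11: apply <+2, +5> → <18, 16>
step 12: apply <+5, -1> → <23, 15>

<23, 15>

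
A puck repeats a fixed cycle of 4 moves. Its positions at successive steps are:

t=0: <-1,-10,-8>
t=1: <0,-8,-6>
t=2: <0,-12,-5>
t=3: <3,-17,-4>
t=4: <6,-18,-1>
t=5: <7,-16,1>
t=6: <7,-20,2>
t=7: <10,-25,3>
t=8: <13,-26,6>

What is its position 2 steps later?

Step-to-step displacements: <+1,+2,+2>, <+0,-4,+1>, <+3,-5,+1>, <+3,-1,+3>, <+1,+2,+2>, <+0,-4,+1>, <+3,-5,+1>, <+3,-1,+3> — a repeating cycle of length 4.
step 9: apply <+1,+2,+2> → <14,-24,8>
step 10: apply <+0,-4,+1> → <14,-28,9>

<14,-28,9>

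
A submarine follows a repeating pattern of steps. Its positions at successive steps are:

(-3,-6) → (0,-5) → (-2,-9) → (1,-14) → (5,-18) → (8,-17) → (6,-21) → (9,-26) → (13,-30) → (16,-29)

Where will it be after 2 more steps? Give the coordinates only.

(17,-38)

Differencing gives (+3,+1), (-2,-4), (+3,-5), (+4,-4), (+3,+1), (-2,-4), (+3,-5), (+4,-4), (+3,+1). This is the pattern (+3,+1), (-2,-4), (+3,-5), (+4,-4) repeated.
step 10: apply (-2,-4) → (14,-33)
step 11: apply (+3,-5) → (17,-38)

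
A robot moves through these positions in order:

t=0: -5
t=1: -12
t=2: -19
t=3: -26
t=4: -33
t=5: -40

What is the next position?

Each step adds -7 to the position.
step 6: -40 − 7 → -47

-47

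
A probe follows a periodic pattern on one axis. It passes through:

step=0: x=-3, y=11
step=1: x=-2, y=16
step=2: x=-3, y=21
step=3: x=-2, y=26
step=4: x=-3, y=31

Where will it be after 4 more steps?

X: cycles through -3, -2 every 2 steps. Step 8 lands at position 0 of the cycle → -3.
Y: linear, +5 per step → 51 at step 8.

x=-3, y=51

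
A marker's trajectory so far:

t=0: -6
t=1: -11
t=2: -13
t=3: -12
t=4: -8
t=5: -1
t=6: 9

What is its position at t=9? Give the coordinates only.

First differences are -5, -2, +1, +4, +7, +10; their common second difference is +3 (constant acceleration).
step 7: 9 + 13 → 22
step 8: 22 + 16 → 38
step 9: 38 + 19 → 57

57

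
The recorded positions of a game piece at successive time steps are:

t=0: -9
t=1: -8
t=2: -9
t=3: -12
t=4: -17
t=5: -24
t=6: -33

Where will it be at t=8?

Successive displacements: +1, -1, -3, -5, -7, -9 — each changes by -2.
step 7: -33 − 11 → -44
step 8: -44 − 13 → -57

-57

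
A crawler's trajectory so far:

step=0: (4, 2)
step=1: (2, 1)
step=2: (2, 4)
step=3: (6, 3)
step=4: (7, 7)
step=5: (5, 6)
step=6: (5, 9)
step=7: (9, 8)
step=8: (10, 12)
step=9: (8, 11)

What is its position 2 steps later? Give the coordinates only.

Differencing gives (-2, -1), (+0, +3), (+4, -1), (+1, +4), (-2, -1), (+0, +3), (+4, -1), (+1, +4), (-2, -1). This is the pattern (-2, -1), (+0, +3), (+4, -1), (+1, +4) repeated.
step 10: apply (+0, +3) → (8, 14)
step 11: apply (+4, -1) → (12, 13)

(12, 13)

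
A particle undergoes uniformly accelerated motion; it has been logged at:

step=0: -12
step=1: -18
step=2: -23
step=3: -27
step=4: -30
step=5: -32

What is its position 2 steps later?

First differences are -6, -5, -4, -3, -2; their common second difference is +1 (constant acceleration).
step 6: -32 − 1 → -33
step 7: -33 + 0 → -33

-33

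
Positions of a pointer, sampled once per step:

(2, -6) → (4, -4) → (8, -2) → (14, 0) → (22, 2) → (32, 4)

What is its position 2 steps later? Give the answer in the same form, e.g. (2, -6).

Taking differences between consecutive positions: (+2, +2), (+4, +2), (+6, +2), (+8, +2), (+10, +2). These grow by (+2, +0) each step.
step 6: (32, 4) + (+12, +2) → (44, 6)
step 7: (44, 6) + (+14, +2) → (58, 8)

(58, 8)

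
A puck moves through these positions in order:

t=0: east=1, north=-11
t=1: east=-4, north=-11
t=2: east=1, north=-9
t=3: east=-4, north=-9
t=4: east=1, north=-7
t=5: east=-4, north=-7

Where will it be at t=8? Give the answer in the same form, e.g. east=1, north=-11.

Step-to-step displacements: (-5,+0), (+5,+2), (-5,+0), (+5,+2), (-5,+0) — a repeating cycle of length 2.
step 6: apply (+5,+2) → east=1, north=-5
step 7: apply (-5,+0) → east=-4, north=-5
step 8: apply (+5,+2) → east=1, north=-3

east=1, north=-3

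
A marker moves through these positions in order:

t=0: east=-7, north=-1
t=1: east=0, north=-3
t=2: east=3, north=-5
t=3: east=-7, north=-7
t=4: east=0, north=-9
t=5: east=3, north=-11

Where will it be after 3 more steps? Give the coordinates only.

East: cycles through -7, 0, 3 every 3 steps. Step 8 lands at position 2 of the cycle → 3.
North: linear, -2 per step → -17 at step 8.

east=3, north=-17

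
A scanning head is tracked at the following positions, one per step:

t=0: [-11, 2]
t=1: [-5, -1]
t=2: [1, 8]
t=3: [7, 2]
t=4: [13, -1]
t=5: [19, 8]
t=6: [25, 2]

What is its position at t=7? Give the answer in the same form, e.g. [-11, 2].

The first coordinate changes by +6 each step, so at step 7 it is -11 + 7·(6) = 31.
The second coordinate repeats the cycle [2, -1, 8] with period 3; step 7 mod 3 = 1, giving -1.

[31, -1]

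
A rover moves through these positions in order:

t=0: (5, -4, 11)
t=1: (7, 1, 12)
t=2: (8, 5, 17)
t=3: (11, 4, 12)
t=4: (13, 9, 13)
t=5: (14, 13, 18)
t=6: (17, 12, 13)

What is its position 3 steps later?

(23, 20, 14)

Differencing gives (+2, +5, +1), (+1, +4, +5), (+3, -1, -5), (+2, +5, +1), (+1, +4, +5), (+3, -1, -5). This is the pattern (+2, +5, +1), (+1, +4, +5), (+3, -1, -5) repeated.
step 7: apply (+2, +5, +1) → (19, 17, 14)
step 8: apply (+1, +4, +5) → (20, 21, 19)
step 9: apply (+3, -1, -5) → (23, 20, 14)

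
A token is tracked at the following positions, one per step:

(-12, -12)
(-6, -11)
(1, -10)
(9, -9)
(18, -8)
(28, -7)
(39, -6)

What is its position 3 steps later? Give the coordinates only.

(78, -3)

First differences are (+6, +1), (+7, +1), (+8, +1), (+9, +1), (+10, +1), (+11, +1); their common second difference is (+1, +0) (constant acceleration).
step 7: (39, -6) + (+12, +1) → (51, -5)
step 8: (51, -5) + (+13, +1) → (64, -4)
step 9: (64, -4) + (+14, +1) → (78, -3)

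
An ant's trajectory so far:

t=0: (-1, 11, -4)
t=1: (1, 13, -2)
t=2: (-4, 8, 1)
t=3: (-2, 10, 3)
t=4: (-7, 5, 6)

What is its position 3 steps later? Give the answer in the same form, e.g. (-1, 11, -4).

(-8, 4, 13)

Step-to-step displacements: (+2, +2, +2), (-5, -5, +3), (+2, +2, +2), (-5, -5, +3) — a repeating cycle of length 2.
step 5: apply (+2, +2, +2) → (-5, 7, 8)
step 6: apply (-5, -5, +3) → (-10, 2, 11)
step 7: apply (+2, +2, +2) → (-8, 4, 13)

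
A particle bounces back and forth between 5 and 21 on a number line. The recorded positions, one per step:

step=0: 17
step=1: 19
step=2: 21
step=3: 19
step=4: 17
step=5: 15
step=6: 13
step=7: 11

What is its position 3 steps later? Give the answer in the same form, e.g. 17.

5

The value travels 2 per step and bounces off the walls at 5 and 21.
  step 8: 11 → 9
  step 9: 9 → 7
  step 10: 7 → 5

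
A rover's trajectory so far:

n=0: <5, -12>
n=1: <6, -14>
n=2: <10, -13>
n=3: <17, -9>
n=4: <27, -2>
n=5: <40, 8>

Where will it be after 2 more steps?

Successive displacements: <+1, -2>, <+4, +1>, <+7, +4>, <+10, +7>, <+13, +10> — each changes by <+3, +3>.
step 6: <40, 8> + <+16, +13> → <56, 21>
step 7: <56, 21> + <+19, +16> → <75, 37>

<75, 37>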